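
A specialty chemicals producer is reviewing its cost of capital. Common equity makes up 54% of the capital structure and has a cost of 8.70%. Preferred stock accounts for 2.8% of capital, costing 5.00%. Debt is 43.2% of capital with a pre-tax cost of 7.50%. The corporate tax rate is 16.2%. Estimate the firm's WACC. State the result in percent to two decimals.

After-tax cost of debt = 7.5% × (1 − 16.2%) = 6.2850%.
WACC = 0.540 × 8.7000% + 0.028 × 5.0000% + 0.432 × 6.2850% = 7.5531%.

7.55%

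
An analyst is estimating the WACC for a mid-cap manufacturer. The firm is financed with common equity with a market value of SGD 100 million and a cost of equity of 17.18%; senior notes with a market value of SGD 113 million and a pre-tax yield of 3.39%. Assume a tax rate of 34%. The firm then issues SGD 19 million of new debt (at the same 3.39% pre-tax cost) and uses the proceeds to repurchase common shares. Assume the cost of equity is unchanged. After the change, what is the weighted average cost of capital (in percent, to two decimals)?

After the change:
Total capital V = 81 + 132 = 213.
Equity: weight = 81/213 = 0.3803; cost = 17.18%.
Senior notes: weight = 132/213 = 0.6197; after-tax cost = 3.39% × (1 − 34%) = 2.2374%.
WACC = 0.3803 × 17.1800% + 0.6197 × 2.2374% = 7.9198%.

7.92%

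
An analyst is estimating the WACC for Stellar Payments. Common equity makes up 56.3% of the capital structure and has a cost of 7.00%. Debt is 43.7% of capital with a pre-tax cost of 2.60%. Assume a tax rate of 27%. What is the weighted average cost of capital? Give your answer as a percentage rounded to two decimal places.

4.77%

After-tax cost of debt = 2.6% × (1 − 27%) = 1.8980%.
WACC = 0.563 × 7.0000% + 0.437 × 1.8980% = 4.7704%.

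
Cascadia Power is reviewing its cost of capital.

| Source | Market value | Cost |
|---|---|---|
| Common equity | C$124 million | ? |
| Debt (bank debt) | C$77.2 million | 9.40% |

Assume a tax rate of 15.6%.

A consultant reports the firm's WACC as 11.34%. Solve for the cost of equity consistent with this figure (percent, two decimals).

Total capital V = 124 + 77.2 = 201.2.
Equity weight = 124/201.2 = 0.6163.
Bank debt weight = 77.2/201.2 = 0.3837.
Debt contribution = 0.3837 × 9.4% × (1 − 15.6%) = 3.0441%.
Required equity contribution = 11.34% − 3.0441% = 8.2959%.
Re = 8.2959% / 0.6163 = 13.4608%.

13.46%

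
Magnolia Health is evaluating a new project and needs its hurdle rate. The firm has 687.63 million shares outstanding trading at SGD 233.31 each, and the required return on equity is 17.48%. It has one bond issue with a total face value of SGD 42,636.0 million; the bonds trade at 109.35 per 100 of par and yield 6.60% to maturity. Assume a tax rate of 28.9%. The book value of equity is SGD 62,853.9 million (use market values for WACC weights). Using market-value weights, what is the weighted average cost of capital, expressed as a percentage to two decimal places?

14.60%

Market value of equity E = 233.31 × 687.63m = 160430.9553m. Market value of debt D = 42636m × 109.35/100 = 46622.466m.
Total capital V = 160430.9553 + 46622.466 = 207053.4213.
Equity: weight = 160430.9553/207053.4213 = 0.7748; cost = 17.48%.
Bonds outstanding: weight = 46622.466/207053.4213 = 0.2252; after-tax cost = 6.6% × (1 − 28.9%) = 4.6926%.
WACC = 0.7748 × 17.4800% + 0.2252 × 4.6926% = 14.6006%.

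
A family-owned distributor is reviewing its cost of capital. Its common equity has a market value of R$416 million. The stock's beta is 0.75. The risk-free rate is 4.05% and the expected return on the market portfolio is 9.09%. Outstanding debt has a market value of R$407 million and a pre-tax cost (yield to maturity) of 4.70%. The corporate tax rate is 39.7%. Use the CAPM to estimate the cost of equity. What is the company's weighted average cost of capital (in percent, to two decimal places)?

Market risk premium = 9.09% − 4.05% = 5.04%.
Cost of equity via CAPM: Re = 4.05% + 0.75 × 5.04% = 7.8300%.
Total capital V = 416 + 407 = 823.
Equity: weight = 416/823 = 0.5055; cost = 7.83%.
Debt: weight = 407/823 = 0.4945; after-tax cost = 4.7% × (1 − 39.7%) = 2.8341%.
WACC = 0.5055 × 7.8300% + 0.4945 × 2.8341% = 5.3594%.

5.36%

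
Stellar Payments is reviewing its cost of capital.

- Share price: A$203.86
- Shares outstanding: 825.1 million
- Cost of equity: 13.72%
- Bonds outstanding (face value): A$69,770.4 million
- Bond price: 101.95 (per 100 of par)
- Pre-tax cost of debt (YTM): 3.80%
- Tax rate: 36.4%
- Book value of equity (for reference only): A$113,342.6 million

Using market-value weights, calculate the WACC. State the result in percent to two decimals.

Market value of equity E = 203.86 × 825.1m = 168204.886m. Market value of debt D = 69770.4m × 101.95/100 = 71130.9228m.
Total capital V = 168204.886 + 71130.9228 = 239335.8088.
Equity: weight = 168204.886/239335.8088 = 0.7028; cost = 13.72%.
Bonds outstanding: weight = 71130.9228/239335.8088 = 0.2972; after-tax cost = 3.8% × (1 − 36.4%) = 2.4168%.
WACC = 0.7028 × 13.7200% + 0.2972 × 2.4168% = 10.3607%.

10.36%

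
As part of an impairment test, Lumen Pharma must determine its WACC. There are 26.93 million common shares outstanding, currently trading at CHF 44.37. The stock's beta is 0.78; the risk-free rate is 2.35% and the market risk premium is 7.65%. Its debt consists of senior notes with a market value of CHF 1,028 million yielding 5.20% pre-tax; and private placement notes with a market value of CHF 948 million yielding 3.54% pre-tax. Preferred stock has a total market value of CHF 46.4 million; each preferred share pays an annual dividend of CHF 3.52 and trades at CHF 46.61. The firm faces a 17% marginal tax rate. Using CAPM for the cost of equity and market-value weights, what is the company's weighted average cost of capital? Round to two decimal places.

5.44%

Cost of equity via CAPM: Re = 2.35% + 0.78 × 7.65% = 8.3170%.
Cost of preferred: Rp = 3.52 / 46.61 = 7.5520%.
Market value of equity E = 44.37 × 26.93m = 1194.8841m.
Total capital V = 1194.8841 + 46.4 + 1028 + 948 = 3217.2841.
Equity: weight = 1194.8841/3217.2841 = 0.3714; cost = 8.317%.
Preferred: weight = 46.4/3217.2841 = 0.0144; cost = 7.552%.
Senior notes: weight = 1028/3217.2841 = 0.3195; after-tax cost = 5.2% × (1 − 17%) = 4.3160%.
Private placement notes: weight = 948/3217.2841 = 0.2947; after-tax cost = 3.54% × (1 − 17%) = 2.9382%.
WACC = 0.3714 × 8.3170% + 0.0144 × 7.5520% + 0.3195 × 4.3160% + 0.2947 × 2.9382% = 5.4426%.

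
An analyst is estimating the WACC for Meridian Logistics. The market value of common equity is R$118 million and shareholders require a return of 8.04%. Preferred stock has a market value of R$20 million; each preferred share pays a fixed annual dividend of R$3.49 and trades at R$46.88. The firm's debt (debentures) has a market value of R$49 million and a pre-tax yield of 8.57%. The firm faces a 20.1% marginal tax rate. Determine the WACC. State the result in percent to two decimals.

Cost of preferred: Rp = 3.49 / 46.88 = 7.4445%.
Total capital V = 118 + 20 + 49 = 187.
Equity: weight = 118/187 = 0.6310; cost = 8.04%.
Preferred: weight = 20/187 = 0.1070; cost = 7.4445%.
Debentures: weight = 49/187 = 0.2620; after-tax cost = 8.57% × (1 − 20.1%) = 6.8474%.
WACC = 0.6310 × 8.0400% + 0.1070 × 7.4445% + 0.2620 × 6.8474% = 7.6638%.

7.66%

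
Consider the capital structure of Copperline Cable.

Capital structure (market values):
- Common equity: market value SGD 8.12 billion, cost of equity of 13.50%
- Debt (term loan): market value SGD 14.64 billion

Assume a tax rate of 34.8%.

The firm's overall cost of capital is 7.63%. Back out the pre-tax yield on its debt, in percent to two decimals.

6.71%

Total capital V = 8.12 + 14.64 = 22.76.
Equity weight = 8.12/22.76 = 0.3568.
Term loan weight = 14.64/22.76 = 0.6432.
Equity contribution = 0.3568 × 13.5% = 4.8163%.
Remaining for debt = 7.63% − 4.8163% = 2.8137%.
Rd × (1 − 34.8%) × 0.6432 = 2.8137%  ⇒  Rd = 6.7089%.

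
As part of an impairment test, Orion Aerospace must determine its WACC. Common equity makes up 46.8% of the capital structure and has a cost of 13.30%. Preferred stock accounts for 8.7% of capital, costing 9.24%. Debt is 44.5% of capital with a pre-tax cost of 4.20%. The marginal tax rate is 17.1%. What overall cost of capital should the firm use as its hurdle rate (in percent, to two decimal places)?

After-tax cost of debt = 4.2% × (1 − 17.1%) = 3.4818%.
WACC = 0.468 × 13.3000% + 0.087 × 9.2400% + 0.445 × 3.4818% = 8.5777%.

8.58%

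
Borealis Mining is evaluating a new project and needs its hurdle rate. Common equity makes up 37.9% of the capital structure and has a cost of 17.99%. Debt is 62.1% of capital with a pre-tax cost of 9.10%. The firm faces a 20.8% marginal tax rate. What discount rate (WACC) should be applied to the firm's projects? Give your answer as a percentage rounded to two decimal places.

11.29%

After-tax cost of debt = 9.1% × (1 − 20.8%) = 7.2072%.
WACC = 0.379 × 17.9900% + 0.621 × 7.2072% = 11.2939%.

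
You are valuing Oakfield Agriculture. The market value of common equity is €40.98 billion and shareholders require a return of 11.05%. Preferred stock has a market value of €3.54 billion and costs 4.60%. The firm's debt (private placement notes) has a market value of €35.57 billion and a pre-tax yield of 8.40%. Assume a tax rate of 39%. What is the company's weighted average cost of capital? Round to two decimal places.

8.13%

Total capital V = 40.98 + 3.54 + 35.57 = 80.09.
Equity: weight = 40.98/80.09 = 0.5117; cost = 11.05%.
Preferred: weight = 3.54/80.09 = 0.0442; cost = 4.6%.
Private placement notes: weight = 35.57/80.09 = 0.4441; after-tax cost = 8.4% × (1 − 39%) = 5.1240%.
WACC = 0.5117 × 11.0500% + 0.0442 × 4.6000% + 0.4441 × 5.1240% = 8.1330%.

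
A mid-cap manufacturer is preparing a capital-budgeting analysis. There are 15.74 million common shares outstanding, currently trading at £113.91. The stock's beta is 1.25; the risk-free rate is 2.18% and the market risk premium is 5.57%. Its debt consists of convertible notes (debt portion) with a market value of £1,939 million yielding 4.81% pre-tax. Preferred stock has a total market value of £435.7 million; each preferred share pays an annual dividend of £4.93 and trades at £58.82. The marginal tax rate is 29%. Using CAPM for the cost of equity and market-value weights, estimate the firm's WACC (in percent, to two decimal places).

Cost of equity via CAPM: Re = 2.18% + 1.25 × 5.57% = 9.1425%.
Cost of preferred: Rp = 4.93 / 58.82 = 8.3815%.
Market value of equity E = 113.91 × 15.74m = 1792.9434m.
Total capital V = 1792.9434 + 435.7 + 1939 = 4167.6434.
Equity: weight = 1792.9434/4167.6434 = 0.4302; cost = 9.1425%.
Preferred: weight = 435.7/4167.6434 = 0.1045; cost = 8.3815%.
Convertible notes (debt portion): weight = 1939/4167.6434 = 0.4653; after-tax cost = 4.81% × (1 − 29%) = 3.4151%.
WACC = 0.4302 × 9.1425% + 0.1045 × 8.3815% + 0.4653 × 3.4151% = 6.3983%.

6.40%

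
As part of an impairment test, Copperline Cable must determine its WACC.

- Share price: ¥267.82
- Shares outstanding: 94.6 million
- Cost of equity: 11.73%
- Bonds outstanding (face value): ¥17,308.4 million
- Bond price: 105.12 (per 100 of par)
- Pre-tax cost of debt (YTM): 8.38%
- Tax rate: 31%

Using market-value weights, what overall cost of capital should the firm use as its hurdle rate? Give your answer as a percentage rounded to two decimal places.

9.24%

Market value of equity E = 267.82 × 94.6m = 25335.772m. Market value of debt D = 17308.4m × 105.12/100 = 18194.59008m.
Total capital V = 25335.772 + 18194.59008 = 43530.36208.
Equity: weight = 25335.772/43530.36208 = 0.5820; cost = 11.73%.
Bonds outstanding: weight = 18194.59008/43530.36208 = 0.4180; after-tax cost = 8.38% × (1 − 31%) = 5.7822%.
WACC = 0.5820 × 11.7300% + 0.4180 × 5.7822% = 9.2440%.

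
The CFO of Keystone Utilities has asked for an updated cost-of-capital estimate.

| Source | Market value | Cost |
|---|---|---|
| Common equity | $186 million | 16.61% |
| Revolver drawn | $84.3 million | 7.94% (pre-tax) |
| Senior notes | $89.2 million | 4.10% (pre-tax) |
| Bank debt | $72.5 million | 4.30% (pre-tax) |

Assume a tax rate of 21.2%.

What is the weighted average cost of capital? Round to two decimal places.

9.61%

Total capital V = 186 + 84.3 + 89.2 + 72.5 = 432.
Equity: weight = 186/432 = 0.4306; cost = 16.61%.
Revolver drawn: weight = 84.3/432 = 0.1951; after-tax cost = 7.94% × (1 − 21.2%) = 6.2567%.
Senior notes: weight = 89.2/432 = 0.2065; after-tax cost = 4.1% × (1 − 21.2%) = 3.2308%.
Bank debt: weight = 72.5/432 = 0.1678; after-tax cost = 4.3% × (1 − 21.2%) = 3.3884%.
WACC = 0.4306 × 16.6100% + 0.1951 × 6.2567% + 0.2065 × 3.2308% + 0.1678 × 3.3884% = 9.6082%.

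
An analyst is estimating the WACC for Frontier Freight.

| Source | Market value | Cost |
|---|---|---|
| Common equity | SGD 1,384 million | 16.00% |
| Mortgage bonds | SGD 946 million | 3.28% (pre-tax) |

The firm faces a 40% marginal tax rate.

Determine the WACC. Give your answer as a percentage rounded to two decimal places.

10.30%

Total capital V = 1384 + 946 = 2330.
Equity: weight = 1384/2330 = 0.5940; cost = 16%.
Mortgage bonds: weight = 946/2330 = 0.4060; after-tax cost = 3.28% × (1 − 40%) = 1.9680%.
WACC = 0.5940 × 16.0000% + 0.4060 × 1.9680% = 10.3029%.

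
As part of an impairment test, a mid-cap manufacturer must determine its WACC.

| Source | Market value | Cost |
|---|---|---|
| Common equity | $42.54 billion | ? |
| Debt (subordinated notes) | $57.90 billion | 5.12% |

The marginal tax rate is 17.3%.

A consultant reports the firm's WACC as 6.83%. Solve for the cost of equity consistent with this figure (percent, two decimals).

10.36%

Total capital V = 42.54 + 57.9 = 100.44.
Equity weight = 42.54/100.44 = 0.4235.
Subordinated notes weight = 57.9/100.44 = 0.5765.
Debt contribution = 0.5765 × 5.12% × (1 − 17.3%) = 2.4409%.
Required equity contribution = 6.83% − 2.4409% = 4.3891%.
Re = 4.3891% / 0.4235 = 10.3630%.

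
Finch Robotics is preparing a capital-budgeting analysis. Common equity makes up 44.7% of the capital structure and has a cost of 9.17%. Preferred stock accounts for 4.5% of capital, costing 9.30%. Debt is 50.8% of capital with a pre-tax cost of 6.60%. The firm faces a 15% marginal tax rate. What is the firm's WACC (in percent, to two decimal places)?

7.37%

After-tax cost of debt = 6.6% × (1 − 15%) = 5.6100%.
WACC = 0.447 × 9.1700% + 0.045 × 9.3000% + 0.508 × 5.6100% = 7.3674%.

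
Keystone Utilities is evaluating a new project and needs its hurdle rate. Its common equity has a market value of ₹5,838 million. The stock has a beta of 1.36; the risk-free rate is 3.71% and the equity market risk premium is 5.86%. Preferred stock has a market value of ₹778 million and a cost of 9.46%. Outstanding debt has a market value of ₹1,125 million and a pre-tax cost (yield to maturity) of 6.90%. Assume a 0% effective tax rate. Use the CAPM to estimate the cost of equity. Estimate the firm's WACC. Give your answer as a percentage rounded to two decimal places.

Cost of equity via CAPM: Re = 3.71% + 1.36 × 5.86% = 11.6796%.
Total capital V = 5838 + 778 + 1125 = 7741.
Equity: weight = 5838/7741 = 0.7542; cost = 11.6796%.
Preferred: weight = 778/7741 = 0.1005; cost = 9.46%.
Debt: weight = 1125/7741 = 0.1453; after-tax cost = 6.9% × (1 − 0%) = 6.9000%.
WACC = 0.7542 × 11.6796% + 0.1005 × 9.4600% + 0.1453 × 6.9000% = 10.7619%.

10.76%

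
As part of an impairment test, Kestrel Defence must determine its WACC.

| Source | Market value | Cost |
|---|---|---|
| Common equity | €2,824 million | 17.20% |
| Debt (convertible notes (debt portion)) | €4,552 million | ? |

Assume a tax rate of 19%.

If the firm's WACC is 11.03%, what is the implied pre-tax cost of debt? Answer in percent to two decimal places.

8.89%

Total capital V = 2824 + 4552 = 7376.
Equity weight = 2824/7376 = 0.3829.
Convertible notes (debt portion) weight = 4552/7376 = 0.6171.
Equity contribution = 0.3829 × 17.2% = 6.5852%.
Remaining for debt = 11.03% − 6.5852% = 4.4448%.
Rd × (1 − 19%) × 0.6171 = 4.4448%  ⇒  Rd = 8.8916%.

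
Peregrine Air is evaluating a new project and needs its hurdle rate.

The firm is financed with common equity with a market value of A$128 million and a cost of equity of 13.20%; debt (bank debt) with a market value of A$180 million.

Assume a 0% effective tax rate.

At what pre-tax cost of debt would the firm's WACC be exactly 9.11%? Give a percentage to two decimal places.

6.20%

Total capital V = 128 + 180 = 308.
Equity weight = 128/308 = 0.4156.
Bank debt weight = 180/308 = 0.5844.
Equity contribution = 0.4156 × 13.2% = 5.4857%.
Remaining for debt = 9.11% − 5.4857% = 3.6243%.
Rd × (1 − 0%) × 0.5844 = 3.6243%  ⇒  Rd = 6.2016%.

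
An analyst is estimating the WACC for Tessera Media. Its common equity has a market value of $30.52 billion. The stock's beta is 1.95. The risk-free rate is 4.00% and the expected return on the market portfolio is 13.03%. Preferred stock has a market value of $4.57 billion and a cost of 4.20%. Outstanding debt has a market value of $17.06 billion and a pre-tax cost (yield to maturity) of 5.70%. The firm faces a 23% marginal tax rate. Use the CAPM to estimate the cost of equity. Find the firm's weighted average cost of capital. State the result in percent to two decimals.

Market risk premium = 13.03% − 4.0% = 9.03%.
Cost of equity via CAPM: Re = 4.0% + 1.95 × 9.03% = 21.6085%.
Total capital V = 30.52 + 4.57 + 17.06 = 52.15.
Equity: weight = 30.52/52.15 = 0.5852; cost = 21.6085%.
Preferred: weight = 4.57/52.15 = 0.0876; cost = 4.2%.
Debt: weight = 17.06/52.15 = 0.3271; after-tax cost = 5.7% × (1 − 23%) = 4.3890%.
WACC = 0.5852 × 21.6085% + 0.0876 × 4.2000% + 0.3271 × 4.3890% = 14.4499%.

14.45%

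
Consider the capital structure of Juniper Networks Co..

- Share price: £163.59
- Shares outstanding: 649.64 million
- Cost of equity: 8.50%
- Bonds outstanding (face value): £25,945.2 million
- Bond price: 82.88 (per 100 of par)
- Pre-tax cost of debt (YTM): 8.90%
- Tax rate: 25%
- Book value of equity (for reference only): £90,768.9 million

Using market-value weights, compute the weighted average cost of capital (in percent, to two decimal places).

8.19%

Market value of equity E = 163.59 × 649.64m = 106274.6076m. Market value of debt D = 25945.2m × 82.88/100 = 21503.38176m.
Total capital V = 106274.6076 + 21503.38176 = 127777.98936.
Equity: weight = 106274.6076/127777.98936 = 0.8317; cost = 8.5%.
Bonds outstanding: weight = 21503.38176/127777.98936 = 0.1683; after-tax cost = 8.9% × (1 − 25%) = 6.6750%.
WACC = 0.8317 × 8.5000% + 0.1683 × 6.6750% = 8.1929%.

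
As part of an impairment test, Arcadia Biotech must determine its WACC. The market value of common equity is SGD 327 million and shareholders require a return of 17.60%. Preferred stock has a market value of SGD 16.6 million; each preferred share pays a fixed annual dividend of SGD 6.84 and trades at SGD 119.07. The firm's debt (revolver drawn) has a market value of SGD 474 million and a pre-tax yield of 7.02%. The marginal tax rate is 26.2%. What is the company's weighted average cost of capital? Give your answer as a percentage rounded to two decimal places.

10.16%

Cost of preferred: Rp = 6.84 / 119.07 = 5.7445%.
Total capital V = 327 + 16.6 + 474 = 817.6.
Equity: weight = 327/817.6 = 0.4000; cost = 17.6%.
Preferred: weight = 16.6/817.6 = 0.0203; cost = 5.7445%.
Revolver drawn: weight = 474/817.6 = 0.5797; after-tax cost = 7.02% × (1 − 26.2%) = 5.1808%.
WACC = 0.4000 × 17.6000% + 0.0203 × 5.7445% + 0.5797 × 5.1808% = 10.1593%.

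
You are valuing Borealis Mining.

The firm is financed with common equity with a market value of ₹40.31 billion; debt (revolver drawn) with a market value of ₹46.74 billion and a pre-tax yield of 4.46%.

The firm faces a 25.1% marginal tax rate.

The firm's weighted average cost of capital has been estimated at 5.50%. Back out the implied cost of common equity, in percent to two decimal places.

8.00%

Total capital V = 40.31 + 46.74 = 87.05.
Equity weight = 40.31/87.05 = 0.4631.
Revolver drawn weight = 46.74/87.05 = 0.5369.
Debt contribution = 0.5369 × 4.46% × (1 − 25.1%) = 1.7936%.
Required equity contribution = 5.5% − 1.7936% = 3.7064%.
Re = 3.7064% / 0.4631 = 8.0039%.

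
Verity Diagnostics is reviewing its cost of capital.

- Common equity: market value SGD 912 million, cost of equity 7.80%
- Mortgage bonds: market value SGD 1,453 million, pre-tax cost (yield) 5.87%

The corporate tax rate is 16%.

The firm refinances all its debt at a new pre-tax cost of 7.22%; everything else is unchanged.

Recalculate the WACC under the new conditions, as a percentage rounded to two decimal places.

After the change:
Total capital V = 912 + 1453 = 2365.
Equity: weight = 912/2365 = 0.3856; cost = 7.8%.
Mortgage bonds: weight = 1453/2365 = 0.6144; after-tax cost = 7.22% × (1 − 16%) = 6.0648%.
WACC = 0.3856 × 7.8000% + 0.6144 × 6.0648% = 6.7339%.

6.73%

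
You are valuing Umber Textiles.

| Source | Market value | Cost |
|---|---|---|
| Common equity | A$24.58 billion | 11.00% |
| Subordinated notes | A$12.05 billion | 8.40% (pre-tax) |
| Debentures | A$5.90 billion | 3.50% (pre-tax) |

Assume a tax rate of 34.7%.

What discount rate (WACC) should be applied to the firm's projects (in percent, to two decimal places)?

Total capital V = 24.58 + 12.05 + 5.9 = 42.53.
Equity: weight = 24.58/42.53 = 0.5779; cost = 11%.
Subordinated notes: weight = 12.05/42.53 = 0.2833; after-tax cost = 8.4% × (1 − 34.7%) = 5.4852%.
Debentures: weight = 5.9/42.53 = 0.1387; after-tax cost = 3.5% × (1 − 34.7%) = 2.2855%.
WACC = 0.5779 × 11.0000% + 0.2833 × 5.4852% + 0.1387 × 2.2855% = 8.2286%.

8.23%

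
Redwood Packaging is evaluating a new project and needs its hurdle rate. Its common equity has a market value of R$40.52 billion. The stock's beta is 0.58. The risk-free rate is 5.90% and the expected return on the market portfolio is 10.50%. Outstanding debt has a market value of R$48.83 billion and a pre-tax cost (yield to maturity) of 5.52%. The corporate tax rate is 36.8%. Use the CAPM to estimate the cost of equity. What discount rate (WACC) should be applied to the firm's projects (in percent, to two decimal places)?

Market risk premium = 10.5% − 5.9% = 4.6%.
Cost of equity via CAPM: Re = 5.9% + 0.58 × 4.6% = 8.5680%.
Total capital V = 40.52 + 48.83 = 89.35.
Equity: weight = 40.52/89.35 = 0.4535; cost = 8.568%.
Debt: weight = 48.83/89.35 = 0.5465; after-tax cost = 5.52% × (1 − 36.8%) = 3.4886%.
WACC = 0.4535 × 8.5680% + 0.5465 × 3.4886% = 5.7921%.

5.79%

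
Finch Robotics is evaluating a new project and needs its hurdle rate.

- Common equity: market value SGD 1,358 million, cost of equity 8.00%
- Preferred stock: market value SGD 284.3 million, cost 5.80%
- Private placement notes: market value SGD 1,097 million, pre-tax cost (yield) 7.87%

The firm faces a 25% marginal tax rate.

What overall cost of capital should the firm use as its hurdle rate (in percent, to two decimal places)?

6.93%

Total capital V = 1358 + 284.3 + 1097 = 2739.3.
Equity: weight = 1358/2739.3 = 0.4957; cost = 8%.
Preferred: weight = 284.3/2739.3 = 0.1038; cost = 5.8%.
Private placement notes: weight = 1097/2739.3 = 0.4005; after-tax cost = 7.87% × (1 − 25%) = 5.9025%.
WACC = 0.4957 × 8.0000% + 0.1038 × 5.8000% + 0.4005 × 5.9025% = 6.9317%.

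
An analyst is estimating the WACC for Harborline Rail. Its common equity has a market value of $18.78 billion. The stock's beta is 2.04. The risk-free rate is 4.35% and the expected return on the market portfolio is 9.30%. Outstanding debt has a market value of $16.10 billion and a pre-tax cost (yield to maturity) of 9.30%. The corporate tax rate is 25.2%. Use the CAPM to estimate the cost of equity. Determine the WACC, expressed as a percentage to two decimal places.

10.99%

Market risk premium = 9.3% − 4.35% = 4.95%.
Cost of equity via CAPM: Re = 4.35% + 2.04 × 4.95% = 14.4480%.
Total capital V = 18.78 + 16.1 = 34.88.
Equity: weight = 18.78/34.88 = 0.5384; cost = 14.448%.
Debt: weight = 16.1/34.88 = 0.4616; after-tax cost = 9.3% × (1 − 25.2%) = 6.9564%.
WACC = 0.5384 × 14.4480% + 0.4616 × 6.9564% = 10.9900%.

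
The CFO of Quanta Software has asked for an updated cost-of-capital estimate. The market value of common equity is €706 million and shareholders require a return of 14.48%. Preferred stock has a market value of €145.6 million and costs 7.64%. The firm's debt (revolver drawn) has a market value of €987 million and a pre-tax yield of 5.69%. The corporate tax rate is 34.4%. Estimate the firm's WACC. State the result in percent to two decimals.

8.17%

Total capital V = 706 + 145.6 + 987 = 1838.6.
Equity: weight = 706/1838.6 = 0.3840; cost = 14.48%.
Preferred: weight = 145.6/1838.6 = 0.0792; cost = 7.64%.
Revolver drawn: weight = 987/1838.6 = 0.5368; after-tax cost = 5.69% × (1 − 34.4%) = 3.7326%.
WACC = 0.3840 × 14.4800% + 0.0792 × 7.6400% + 0.5368 × 3.7326% = 8.1689%.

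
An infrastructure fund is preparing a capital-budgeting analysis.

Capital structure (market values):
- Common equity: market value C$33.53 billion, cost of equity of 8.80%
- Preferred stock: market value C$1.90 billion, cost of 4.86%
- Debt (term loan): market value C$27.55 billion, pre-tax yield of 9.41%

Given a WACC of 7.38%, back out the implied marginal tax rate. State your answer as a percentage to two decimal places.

Total capital V = 33.53 + 1.9 + 27.55 = 62.98.
Equity weight = 33.53/62.98 = 0.5324.
Preferred weight = 1.9/62.98 = 0.0302.
Term loan weight = 27.55/62.98 = 0.4374.
Equity contribution = 0.5324 × 8.8% = 4.6850%.
Preferred contribution = 0.0302 × 4.86% = 0.1466%.
Debt contribution must be 7.38% − 4.8317% = 2.5483%.
0.4374 × 9.41% × (1 − T) = 2.5483%  ⇒  (1 − T) = 0.6191.
T = 38.0917%.

38.09%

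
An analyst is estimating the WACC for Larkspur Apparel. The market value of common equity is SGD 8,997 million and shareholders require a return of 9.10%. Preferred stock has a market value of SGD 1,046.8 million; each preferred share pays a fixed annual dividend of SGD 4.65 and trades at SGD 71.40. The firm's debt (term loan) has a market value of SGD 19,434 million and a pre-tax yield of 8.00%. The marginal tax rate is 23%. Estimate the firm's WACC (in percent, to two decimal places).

7.07%

Cost of preferred: Rp = 4.65 / 71.4 = 6.5126%.
Total capital V = 8997 + 1046.8 + 19434 = 29477.8.
Equity: weight = 8997/29477.8 = 0.3052; cost = 9.1%.
Preferred: weight = 1046.8/29477.8 = 0.0355; cost = 6.5126%.
Term loan: weight = 19434/29477.8 = 0.6593; after-tax cost = 8% × (1 − 23%) = 6.1600%.
WACC = 0.3052 × 9.1000% + 0.0355 × 6.5126% + 0.6593 × 6.1600% = 7.0698%.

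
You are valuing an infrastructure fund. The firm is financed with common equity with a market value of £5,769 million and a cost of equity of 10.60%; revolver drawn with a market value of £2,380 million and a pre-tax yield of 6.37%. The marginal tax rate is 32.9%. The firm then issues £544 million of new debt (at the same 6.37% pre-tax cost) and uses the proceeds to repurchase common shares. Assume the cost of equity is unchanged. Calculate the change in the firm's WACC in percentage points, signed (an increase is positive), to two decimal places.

-0.42 pp

Current WACC:
Total capital V = 5769 + 2380 = 8149.
Equity: weight = 5769/8149 = 0.7079; cost = 10.6%.
Revolver drawn: weight = 2380/8149 = 0.2921; after-tax cost = 6.37% × (1 − 32.9%) = 4.2743%.
WACC = 0.7079 × 10.6000% + 0.2921 × 4.2743% = 8.7525%.
After the change:
Total capital V = 5225 + 2924 = 8149.
Equity: weight = 5225/8149 = 0.6412; cost = 10.6%.
Revolver drawn: weight = 2924/8149 = 0.3588; after-tax cost = 6.37% × (1 − 32.9%) = 4.2743%.
WACC = 0.6412 × 10.6000% + 0.3588 × 4.2743% = 8.3302%.
Change in WACC = 8.3302% − 8.7525% = -0.4223 pp.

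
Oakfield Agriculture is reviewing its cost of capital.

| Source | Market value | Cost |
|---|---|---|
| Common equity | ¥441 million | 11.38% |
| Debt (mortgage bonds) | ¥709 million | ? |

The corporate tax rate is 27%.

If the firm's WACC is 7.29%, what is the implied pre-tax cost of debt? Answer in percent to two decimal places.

6.50%

Total capital V = 441 + 709 = 1150.
Equity weight = 441/1150 = 0.3835.
Mortgage bonds weight = 709/1150 = 0.6165.
Equity contribution = 0.3835 × 11.38% = 4.3640%.
Remaining for debt = 7.29% − 4.3640% = 2.9260%.
Rd × (1 − 27%) × 0.6165 = 2.9260%  ⇒  Rd = 6.5014%.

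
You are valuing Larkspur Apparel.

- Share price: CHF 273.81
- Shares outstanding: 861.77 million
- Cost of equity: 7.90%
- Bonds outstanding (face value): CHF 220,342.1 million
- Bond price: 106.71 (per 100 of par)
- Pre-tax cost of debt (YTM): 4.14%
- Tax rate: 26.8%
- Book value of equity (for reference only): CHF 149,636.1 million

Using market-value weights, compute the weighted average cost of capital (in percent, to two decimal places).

Market value of equity E = 273.81 × 861.77m = 235961.2437m. Market value of debt D = 220342.1m × 106.71/100 = 235127.05491m.
Total capital V = 235961.2437 + 235127.05491 = 471088.29861.
Equity: weight = 235961.2437/471088.29861 = 0.5009; cost = 7.9%.
Bonds outstanding: weight = 235127.05491/471088.29861 = 0.4991; after-tax cost = 4.14% × (1 − 26.8%) = 3.0305%.
WACC = 0.5009 × 7.9000% + 0.4991 × 3.0305% = 5.4696%.

5.47%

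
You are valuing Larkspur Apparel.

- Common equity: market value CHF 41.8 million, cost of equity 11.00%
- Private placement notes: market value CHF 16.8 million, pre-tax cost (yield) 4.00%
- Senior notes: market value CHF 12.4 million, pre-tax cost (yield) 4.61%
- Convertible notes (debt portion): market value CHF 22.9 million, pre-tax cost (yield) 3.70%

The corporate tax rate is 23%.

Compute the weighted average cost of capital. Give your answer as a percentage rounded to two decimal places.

6.61%

Total capital V = 41.8 + 16.8 + 12.4 + 22.9 = 93.9.
Equity: weight = 41.8/93.9 = 0.4452; cost = 11%.
Private placement notes: weight = 16.8/93.9 = 0.1789; after-tax cost = 4% × (1 − 23%) = 3.0800%.
Senior notes: weight = 12.4/93.9 = 0.1321; after-tax cost = 4.61% × (1 − 23%) = 3.5497%.
Convertible notes (debt portion): weight = 22.9/93.9 = 0.2439; after-tax cost = 3.7% × (1 − 23%) = 2.8490%.
WACC = 0.4452 × 11.0000% + 0.1789 × 3.0800% + 0.1321 × 3.5497% + 0.2439 × 2.8490% = 6.6113%.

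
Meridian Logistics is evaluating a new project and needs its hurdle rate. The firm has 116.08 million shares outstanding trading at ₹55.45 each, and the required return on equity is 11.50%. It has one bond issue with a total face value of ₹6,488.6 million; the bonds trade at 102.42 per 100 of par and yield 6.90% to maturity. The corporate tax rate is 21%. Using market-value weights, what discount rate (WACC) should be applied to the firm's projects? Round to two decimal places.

8.43%

Market value of equity E = 55.45 × 116.08m = 6436.636m. Market value of debt D = 6488.6m × 102.42/100 = 6645.62412m.
Total capital V = 6436.636 + 6645.62412 = 13082.26012.
Equity: weight = 6436.636/13082.26012 = 0.4920; cost = 11.5%.
Bonds outstanding: weight = 6645.62412/13082.26012 = 0.5080; after-tax cost = 6.9% × (1 − 21%) = 5.4510%.
WACC = 0.4920 × 11.5000% + 0.5080 × 5.4510% = 8.4272%.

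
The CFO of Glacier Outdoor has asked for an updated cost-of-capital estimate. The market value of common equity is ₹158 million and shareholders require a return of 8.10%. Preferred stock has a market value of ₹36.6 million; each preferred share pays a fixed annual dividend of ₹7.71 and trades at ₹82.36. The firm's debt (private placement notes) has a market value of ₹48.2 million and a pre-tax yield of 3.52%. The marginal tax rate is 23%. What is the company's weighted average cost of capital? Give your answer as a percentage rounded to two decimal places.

7.22%

Cost of preferred: Rp = 7.71 / 82.36 = 9.3613%.
Total capital V = 158 + 36.6 + 48.2 = 242.8.
Equity: weight = 158/242.8 = 0.6507; cost = 8.1%.
Preferred: weight = 36.6/242.8 = 0.1507; cost = 9.3613%.
Private placement notes: weight = 48.2/242.8 = 0.1985; after-tax cost = 3.52% × (1 − 23%) = 2.7104%.
WACC = 0.6507 × 8.1000% + 0.1507 × 9.3613% + 0.1985 × 2.7104% = 7.2202%.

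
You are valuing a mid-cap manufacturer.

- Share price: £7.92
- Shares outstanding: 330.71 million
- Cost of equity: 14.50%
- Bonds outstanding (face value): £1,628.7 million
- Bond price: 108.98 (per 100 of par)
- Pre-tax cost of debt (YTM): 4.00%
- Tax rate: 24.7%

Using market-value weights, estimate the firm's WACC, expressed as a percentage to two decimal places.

Market value of equity E = 7.92 × 330.71m = 2619.2232m. Market value of debt D = 1628.7m × 108.98/100 = 1774.95726m.
Total capital V = 2619.2232 + 1774.95726 = 4394.18046.
Equity: weight = 2619.2232/4394.18046 = 0.5961; cost = 14.5%.
Bonds outstanding: weight = 1774.95726/4394.18046 = 0.4039; after-tax cost = 4% × (1 − 24.7%) = 3.0120%.
WACC = 0.5961 × 14.5000% + 0.4039 × 3.0120% = 9.8596%.

9.86%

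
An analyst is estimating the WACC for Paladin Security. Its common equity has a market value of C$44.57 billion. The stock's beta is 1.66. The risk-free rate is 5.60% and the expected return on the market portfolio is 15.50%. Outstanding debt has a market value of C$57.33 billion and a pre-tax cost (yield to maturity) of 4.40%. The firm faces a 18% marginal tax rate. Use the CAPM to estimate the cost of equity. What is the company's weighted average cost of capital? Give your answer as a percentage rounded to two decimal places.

11.67%

Market risk premium = 15.5% − 5.6% = 9.9%.
Cost of equity via CAPM: Re = 5.6% + 1.66 × 9.9% = 22.0340%.
Total capital V = 44.57 + 57.33 = 101.9.
Equity: weight = 44.57/101.9 = 0.4374; cost = 22.034%.
Debt: weight = 57.33/101.9 = 0.5626; after-tax cost = 4.4% × (1 − 18%) = 3.6080%.
WACC = 0.4374 × 22.0340% + 0.5626 × 3.6080% = 11.6673%.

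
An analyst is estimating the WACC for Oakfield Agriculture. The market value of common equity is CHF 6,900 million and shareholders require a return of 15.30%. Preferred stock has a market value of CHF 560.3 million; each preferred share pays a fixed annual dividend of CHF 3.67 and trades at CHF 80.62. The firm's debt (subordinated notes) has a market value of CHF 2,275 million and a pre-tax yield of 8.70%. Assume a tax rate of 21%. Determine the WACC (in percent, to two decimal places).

12.71%

Cost of preferred: Rp = 3.67 / 80.62 = 4.5522%.
Total capital V = 6900 + 560.3 + 2275 = 9735.3.
Equity: weight = 6900/9735.3 = 0.7088; cost = 15.3%.
Preferred: weight = 560.3/9735.3 = 0.0576; cost = 4.5522%.
Subordinated notes: weight = 2275/9735.3 = 0.2337; after-tax cost = 8.7% × (1 − 21%) = 6.8730%.
WACC = 0.7088 × 15.3000% + 0.0576 × 4.5522% + 0.2337 × 6.8730% = 12.7122%.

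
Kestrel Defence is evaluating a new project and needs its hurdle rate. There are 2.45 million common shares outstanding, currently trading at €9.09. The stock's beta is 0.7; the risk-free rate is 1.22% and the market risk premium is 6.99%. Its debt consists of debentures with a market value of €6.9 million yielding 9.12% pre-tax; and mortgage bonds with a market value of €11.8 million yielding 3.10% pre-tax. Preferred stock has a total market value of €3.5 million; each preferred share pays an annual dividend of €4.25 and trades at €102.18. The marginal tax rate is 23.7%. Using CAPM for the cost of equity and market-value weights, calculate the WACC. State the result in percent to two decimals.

5.10%

Cost of equity via CAPM: Re = 1.22% + 0.7 × 6.99% = 6.1130%.
Cost of preferred: Rp = 4.25 / 102.18 = 4.1593%.
Market value of equity E = 9.09 × 2.45m = 22.2705m.
Total capital V = 22.2705 + 3.5 + 6.9 + 11.8 = 44.4705.
Equity: weight = 22.2705/44.4705 = 0.5008; cost = 6.113%.
Preferred: weight = 3.5/44.4705 = 0.0787; cost = 4.1593%.
Debentures: weight = 6.9/44.4705 = 0.1552; after-tax cost = 9.12% × (1 − 23.7%) = 6.9586%.
Mortgage bonds: weight = 11.8/44.4705 = 0.2653; after-tax cost = 3.1% × (1 − 23.7%) = 2.3653%.
WACC = 0.5008 × 6.1130% + 0.0787 × 4.1593% + 0.1552 × 6.9586% + 0.2653 × 2.3653% = 5.0960%.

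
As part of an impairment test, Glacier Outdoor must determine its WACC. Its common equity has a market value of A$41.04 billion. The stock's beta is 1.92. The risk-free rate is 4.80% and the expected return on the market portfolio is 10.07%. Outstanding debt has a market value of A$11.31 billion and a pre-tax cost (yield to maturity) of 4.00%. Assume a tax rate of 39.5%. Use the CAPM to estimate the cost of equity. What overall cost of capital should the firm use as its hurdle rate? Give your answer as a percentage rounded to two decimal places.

12.22%

Market risk premium = 10.07% − 4.8% = 5.27%.
Cost of equity via CAPM: Re = 4.8% + 1.92 × 5.27% = 14.9184%.
Total capital V = 41.04 + 11.31 = 52.35.
Equity: weight = 41.04/52.35 = 0.7840; cost = 14.9184%.
Debt: weight = 11.31/52.35 = 0.2160; after-tax cost = 4% × (1 − 39.5%) = 2.4200%.
WACC = 0.7840 × 14.9184% + 0.2160 × 2.4200% = 12.2182%.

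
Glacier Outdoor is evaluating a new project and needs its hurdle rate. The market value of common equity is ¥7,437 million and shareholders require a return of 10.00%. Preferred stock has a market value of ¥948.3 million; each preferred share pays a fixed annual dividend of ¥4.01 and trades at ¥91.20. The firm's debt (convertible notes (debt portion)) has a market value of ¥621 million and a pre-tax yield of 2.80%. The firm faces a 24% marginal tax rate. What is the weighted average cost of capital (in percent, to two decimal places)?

8.87%

Cost of preferred: Rp = 4.01 / 91.2 = 4.3969%.
Total capital V = 7437 + 948.3 + 621 = 9006.3.
Equity: weight = 7437/9006.3 = 0.8258; cost = 10%.
Preferred: weight = 948.3/9006.3 = 0.1053; cost = 4.3969%.
Convertible notes (debt portion): weight = 621/9006.3 = 0.0690; after-tax cost = 2.8% × (1 − 24%) = 2.1280%.
WACC = 0.8258 × 10.0000% + 0.1053 × 4.3969% + 0.0690 × 2.1280% = 8.8672%.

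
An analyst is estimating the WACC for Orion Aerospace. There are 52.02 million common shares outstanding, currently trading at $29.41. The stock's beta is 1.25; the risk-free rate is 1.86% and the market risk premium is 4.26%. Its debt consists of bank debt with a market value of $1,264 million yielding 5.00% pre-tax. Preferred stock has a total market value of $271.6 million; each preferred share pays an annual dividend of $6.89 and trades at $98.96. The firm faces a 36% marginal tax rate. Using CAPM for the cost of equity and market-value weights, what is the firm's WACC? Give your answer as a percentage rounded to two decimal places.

Cost of equity via CAPM: Re = 1.86% + 1.25 × 4.26% = 7.1850%.
Cost of preferred: Rp = 6.89 / 98.96 = 6.9624%.
Market value of equity E = 29.41 × 52.02m = 1529.9082m.
Total capital V = 1529.9082 + 271.6 + 1264 = 3065.5082.
Equity: weight = 1529.9082/3065.5082 = 0.4991; cost = 7.185%.
Preferred: weight = 271.6/3065.5082 = 0.0886; cost = 6.9624%.
Bank debt: weight = 1264/3065.5082 = 0.4123; after-tax cost = 5% × (1 − 36%) = 3.2000%.
WACC = 0.4991 × 7.1850% + 0.0886 × 6.9624% + 0.4123 × 3.2000% = 5.5221%.

5.52%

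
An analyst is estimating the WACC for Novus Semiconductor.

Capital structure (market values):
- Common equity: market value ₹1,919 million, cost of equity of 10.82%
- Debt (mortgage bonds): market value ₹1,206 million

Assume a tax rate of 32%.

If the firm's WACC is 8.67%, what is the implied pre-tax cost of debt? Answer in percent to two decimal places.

7.72%

Total capital V = 1919 + 1206 = 3125.
Equity weight = 1919/3125 = 0.6141.
Mortgage bonds weight = 1206/3125 = 0.3859.
Equity contribution = 0.6141 × 10.82% = 6.6443%.
Remaining for debt = 8.67% − 6.6443% = 2.0257%.
Rd × (1 − 32%) × 0.3859 = 2.0257%  ⇒  Rd = 7.7190%.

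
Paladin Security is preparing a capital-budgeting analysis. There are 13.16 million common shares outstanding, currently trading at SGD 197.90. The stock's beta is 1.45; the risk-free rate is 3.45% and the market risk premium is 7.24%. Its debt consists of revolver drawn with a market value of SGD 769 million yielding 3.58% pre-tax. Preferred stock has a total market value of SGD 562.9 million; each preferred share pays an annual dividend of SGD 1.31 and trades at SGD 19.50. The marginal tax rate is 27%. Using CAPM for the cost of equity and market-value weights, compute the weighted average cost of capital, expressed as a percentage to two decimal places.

Cost of equity via CAPM: Re = 3.45% + 1.45 × 7.24% = 13.9480%.
Cost of preferred: Rp = 1.31 / 19.5 = 6.7179%.
Market value of equity E = 197.9 × 13.16m = 2604.364m.
Total capital V = 2604.364 + 562.9 + 769 = 3936.264.
Equity: weight = 2604.364/3936.264 = 0.6616; cost = 13.948%.
Preferred: weight = 562.9/3936.264 = 0.1430; cost = 6.7179%.
Revolver drawn: weight = 769/3936.264 = 0.1954; after-tax cost = 3.58% × (1 − 27%) = 2.6134%.
WACC = 0.6616 × 13.9480% + 0.1430 × 6.7179% + 0.1954 × 2.6134% = 10.6997%.

10.70%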